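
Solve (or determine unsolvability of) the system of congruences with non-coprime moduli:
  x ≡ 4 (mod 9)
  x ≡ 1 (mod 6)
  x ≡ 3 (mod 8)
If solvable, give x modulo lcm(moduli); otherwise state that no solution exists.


Moduli 9, 6, 8 are not pairwise coprime, so CRT works modulo lcm(m_i) when all pairwise compatibility conditions hold.
Pairwise compatibility: gcd(m_i, m_j) must divide a_i - a_j for every pair.
Merge one congruence at a time:
  Start: x ≡ 4 (mod 9).
  Combine with x ≡ 1 (mod 6): gcd(9, 6) = 3; 1 - 4 = -3, which IS divisible by 3, so compatible.
    Write x = 4 + 9·t and substitute into x ≡ 1 (mod 6): 9·t ≡ 1 − 4 = -3 (mod 6).
    Divide the congruence (and modulus) by g = 3: 3·t ≡ -1 (mod 2).
    Reduce coefficients mod 2: 1·t ≡ 1 (mod 2).
    So t ≡ 1 (mod 2).
    Then x = 4 + 9·1 = 13, valid modulo lcm(9, 6) = 18: x ≡ 13 (mod 18).
  Combine with x ≡ 3 (mod 8): gcd(18, 8) = 2; 3 - 13 = -10, which IS divisible by 2, so compatible.
    Write x = 13 + 18·t and substitute into x ≡ 3 (mod 8): 18·t ≡ 3 − 13 = -10 (mod 8).
    Divide the congruence (and modulus) by g = 2: 9·t ≡ -5 (mod 4).
    Reduce coefficients mod 4: 1·t ≡ 3 (mod 4).
    So t ≡ 3 (mod 4).
    Then x = 13 + 18·3 = 67, valid modulo lcm(18, 8) = 72: x ≡ 67 (mod 72).
Verify: 67 mod 9 = 4, 67 mod 6 = 1, 67 mod 8 = 3.

x ≡ 67 (mod 72).


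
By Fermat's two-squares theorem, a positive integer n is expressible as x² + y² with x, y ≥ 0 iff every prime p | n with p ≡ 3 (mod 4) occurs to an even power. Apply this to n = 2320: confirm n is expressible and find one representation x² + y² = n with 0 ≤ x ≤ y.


Step 1: Factor n = 2320 = 2^4 · 5 · 29.
Step 2: Check the mod-4 condition on each prime factor: 2 = 2 (special); 5 ≡ 1 (mod 4), exponent 1; 29 ≡ 1 (mod 4), exponent 1.
All primes ≡ 3 (mod 4) appear to even exponent (or don't appear), so by the two-squares theorem n IS expressible as a sum of two squares.
Step 3: Build a representation. Group n = k² · m with k = 4 and m = 5 · 29 = 145 (a product of primes ≡ 1 (mod 4)); a representation of m scales to one of n via (k·x)² + (k·y)² = k²(x² + y²). Each prime p ≡ 1 (mod 4) is itself a sum of two squares; find a² by testing p − a² for a perfect square:
  5: 5 − 1² = 4 = 2² ⇒ 5 = 1² + 2².
  29: 29 − 1² = 28, 29 − 2² = 25 = 5² ⇒ 29 = 2² + 5².
  Combine using the Brahmagupta–Fibonacci identity (a² + b²)(c² + d²) = (ac − bd)² + (ad + bc)² = (ac + bd)² + (ad − bc)²:
  5 · 29 = 145: from (1² + 2²)(2² + 5²), take (1·2 − 2·5, 1·5 + 2·2) = (2 − 10, 5 + 4) = (-8, 9); dropping signs (only squares matter) gives (8, 9); check 8² + 9² = 64 + 81 = 145 ✓.
  Scale by k = 4: (4·8, 4·9) = (32, 36).
Step 4: Order so x ≤ y and verify: 32² + 36² = 1024 + 1296 = 2320 = n. ✓

n = 2320 = 32² + 36² (one valid representation with x ≤ y).


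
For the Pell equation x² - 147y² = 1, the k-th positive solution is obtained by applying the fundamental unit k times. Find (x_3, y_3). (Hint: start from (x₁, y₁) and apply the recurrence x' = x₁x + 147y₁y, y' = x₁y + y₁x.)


Step 1: Find the fundamental solution (x₁, y₁) of x² - 147y² = 1.
  Expand √147 as a continued fraction. a₀ = ⌊√147⌋ = 12; iterate m_{k+1} = d_k·a_k − m_k, d_{k+1} = (147 − m_{k+1}²)/d_k, a_{k+1} = ⌊(a₀ + m_{k+1})/d_{k+1}⌋ (starting m₀ = 0, d₀ = 1), with convergents p_k = a_k·p_{k-1} + p_{k-2}, q_k = a_k·q_{k-1} + q_{k-2} (p₋₁ = 1, q₋₁ = 0):
  k = 0: a₀ = 12; p₀/q₀ = 12/1; p₀² − 147·q₀² = 144 − 147 = -3.
  k = 1: m = 12, d = 3, a = ⌊(12 + 12)/3⌋ = 8; p/q = (8·12 + 1)/(8·1 + 0) = 97/8; p² − 147·q² = 9409 − 9408 = 1.
  The first convergent with p² − 147·q² = 1 gives the fundamental solution (x₁, y₁) = (97, 8).
Step 2: Apply the recurrence (x_{n+1}, y_{n+1}) = (x₁x_n + 147y₁y_n, x₁y_n + y₁x_n) repeatedly.
  From (x_1, y_1) = (97, 8): x_2 = 97·97 + 147·8·8 = 18817; y_2 = 97·8 + 8·97 = 1552.
  From (x_2, y_2) = (18817, 1552): x_3 = 97·18817 + 147·8·1552 = 3650401; y_3 = 97·1552 + 8·18817 = 301080.
Step 3: Verify x_3² - 147·y_3² = 13325427460801 - 13325427460800 = 1 (should be 1). ✓

(x_1, y_1) = (97, 8); (x_3, y_3) = (3650401, 301080).


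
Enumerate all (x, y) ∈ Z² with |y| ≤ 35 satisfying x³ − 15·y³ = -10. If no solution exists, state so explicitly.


The equation is x³ - 15y³ = -10. For fixed y, x³ = 15·y³ − 10, so a solution requires the RHS to be a perfect cube.
Strategy: iterate y from -35 to 35, compute RHS = 15·y³ − 10, and check whether it is a (positive or negative) perfect cube.
Check small values of y:
  y = 0: RHS = -10 is not a perfect cube.
  y = 1: RHS = 5 is not a perfect cube.
  y = -1: RHS = -25 is not a perfect cube.
  y = 2: RHS = 110 is not a perfect cube.
  y = -2: RHS = -130 is not a perfect cube.
  y = 3: RHS = 395 is not a perfect cube.
  y = -3: RHS = -415 is not a perfect cube.
Continuing the search up to |y| = 35 finds no solutions either.
No (x, y) in the scanned range satisfies the equation.

No integer solutions with |y| ≤ 35.


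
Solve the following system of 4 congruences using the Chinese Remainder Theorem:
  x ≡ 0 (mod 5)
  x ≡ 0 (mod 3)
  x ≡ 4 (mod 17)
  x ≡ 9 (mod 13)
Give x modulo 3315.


Product of moduli M = 5 · 3 · 17 · 13 = 3315.
Merge one congruence at a time:
  Start: x ≡ 0 (mod 5).
  Combine with x ≡ 0 (mod 3); new modulus lcm = 15.
    Write x = 0 + 5·t and substitute into x ≡ 0 (mod 3): 5·t ≡ 0 − 0 = 0 (mod 3).
    Reduce coefficients mod 3: 2·t ≡ 0 (mod 3).
    The inverse of 2 mod 3 is 2 (since 2·2 = 4 = 1·3 + 1), so t ≡ 2·0 = 0 ≡ 0 (mod 3).
    Then x = 0 + 5·0 = 0, valid modulo lcm(5, 3) = 15: x ≡ 0 (mod 15).
  Combine with x ≡ 4 (mod 17); new modulus lcm = 255.
    Write x = 0 + 15·t and substitute into x ≡ 4 (mod 17): 15·t ≡ 4 − 0 = 4 (mod 17).
    The inverse of 15 mod 17 is 8 (since 15·8 = 120 = 7·17 + 1), so t ≡ 8·4 = 32 ≡ 15 (mod 17).
    Then x = 0 + 15·15 = 225, valid modulo lcm(15, 17) = 255: x ≡ 225 (mod 255).
  Combine with x ≡ 9 (mod 13); new modulus lcm = 3315.
    Write x = 225 + 255·t and substitute into x ≡ 9 (mod 13): 255·t ≡ 9 − 225 = -216 (mod 13).
    Reduce coefficients mod 13: 8·t ≡ 5 (mod 13).
    The inverse of 8 mod 13 is 5 (since 8·5 = 40 = 3·13 + 1), so t ≡ 5·5 = 25 ≡ 12 (mod 13).
    Then x = 225 + 255·12 = 3285, valid modulo lcm(255, 13) = 3315: x ≡ 3285 (mod 3315).
Verify against each original: 3285 mod 5 = 0, 3285 mod 3 = 0, 3285 mod 17 = 4, 3285 mod 13 = 9.

x ≡ 3285 (mod 3315).


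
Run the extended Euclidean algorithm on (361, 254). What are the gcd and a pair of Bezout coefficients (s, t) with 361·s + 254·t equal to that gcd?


Euclidean algorithm on (361, 254) — divide until remainder is 0:
  361 = 1 · 254 + 107
  254 = 2 · 107 + 40
  107 = 2 · 40 + 27
  40 = 1 · 27 + 13
  27 = 2 · 13 + 1
  13 = 13 · 1 + 0
gcd(361, 254) = 1.
Track Bezout coefficients alongside the remainders: start with r₀ = 361 = a·1 + b·0 (s = 1, t = 0) and r₁ = 254 = a·0 + b·1 (s = 0, t = 1); each new remainder r_{k+1} = r_{k-1} − q_k·r_k inherits s_{k+1} = s_{k-1} − q_k·s_k, t_{k+1} = t_{k-1} − q_k·t_k, so r_k = a·s_k + b·t_k at every step:
  q = 1: r = 107, s = 1 − 1·0 = 1, t = 0 − 1·1 = -1  (check: 361·1 + 254·(-1) = 107)
  q = 2: r = 40, s = 0 − 2·1 = -2, t = 1 − 2·(-1) = 3  (check: 361·(-2) + 254·3 = 40)
  q = 2: r = 27, s = 1 − 2·(-2) = 5, t = -1 − 2·3 = -7  (check: 361·5 + 254·(-7) = 27)
  q = 1: r = 13, s = -2 − 1·5 = -7, t = 3 − 1·(-7) = 10  (check: 361·(-7) + 254·10 = 13)
  q = 2: r = 1, s = 5 − 2·(-7) = 19, t = -7 − 2·10 = -27  (check: 361·19 + 254·(-27) = 1)
The row with r = 1 (the gcd) gives the Bezout coefficients s = 19, t = -27.
Result: 361 · (19) + 254 · (-27) = 1.

gcd(361, 254) = 1; s = 19, t = -27 (check: 361·19 + 254·(-27) = 1).


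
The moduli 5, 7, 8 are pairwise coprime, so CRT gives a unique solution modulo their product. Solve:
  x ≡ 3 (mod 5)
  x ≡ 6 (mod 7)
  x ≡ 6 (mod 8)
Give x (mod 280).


Moduli 5, 7, 8 are pairwise coprime; by CRT there is a unique solution modulo M = 5 · 7 · 8 = 280.
Solve pairwise, accumulating the modulus:
  Start with x ≡ 3 (mod 5).
  Combine with x ≡ 6 (mod 7): since gcd(5, 7) = 1, we get a unique residue mod 35.
    Write x = 3 + 5·t and substitute into x ≡ 6 (mod 7): 5·t ≡ 6 − 3 = 3 (mod 7).
    The inverse of 5 mod 7 is 3 (since 5·3 = 15 = 2·7 + 1), so t ≡ 3·3 = 9 ≡ 2 (mod 7).
    Then x = 3 + 5·2 = 13, valid modulo lcm(5, 7) = 35: x ≡ 13 (mod 35).
  Combine with x ≡ 6 (mod 8): since gcd(35, 8) = 1, we get a unique residue mod 280.
    Write x = 13 + 35·t and substitute into x ≡ 6 (mod 8): 35·t ≡ 6 − 13 = -7 (mod 8).
    Reduce coefficients mod 8: 3·t ≡ 1 (mod 8).
    The inverse of 3 mod 8 is 3 (since 3·3 = 9 = 1·8 + 1), so t ≡ 3·1 = 3 ≡ 3 (mod 8).
    Then x = 13 + 35·3 = 118, valid modulo lcm(35, 8) = 280: x ≡ 118 (mod 280).
Verify: 118 mod 5 = 3 ✓, 118 mod 7 = 6 ✓, 118 mod 8 = 6 ✓.

x ≡ 118 (mod 280).


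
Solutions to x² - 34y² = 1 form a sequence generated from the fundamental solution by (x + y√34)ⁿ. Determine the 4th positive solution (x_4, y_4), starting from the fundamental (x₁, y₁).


Step 1: Find the fundamental solution (x₁, y₁) of x² - 34y² = 1.
  Expand √34 as a continued fraction. a₀ = ⌊√34⌋ = 5; iterate m_{k+1} = d_k·a_k − m_k, d_{k+1} = (34 − m_{k+1}²)/d_k, a_{k+1} = ⌊(a₀ + m_{k+1})/d_{k+1}⌋ (starting m₀ = 0, d₀ = 1), with convergents p_k = a_k·p_{k-1} + p_{k-2}, q_k = a_k·q_{k-1} + q_{k-2} (p₋₁ = 1, q₋₁ = 0):
  k = 0: a₀ = 5; p₀/q₀ = 5/1; p₀² − 34·q₀² = 25 − 34 = -9.
  k = 1: m = 5, d = 9, a = ⌊(5 + 5)/9⌋ = 1; p/q = (1·5 + 1)/(1·1 + 0) = 6/1; p² − 34·q² = 36 − 34 = 2.
  k = 2: m = 4, d = 2, a = ⌊(5 + 4)/2⌋ = 4; p/q = (4·6 + 5)/(4·1 + 1) = 29/5; p² − 34·q² = 841 − 850 = -9.
  k = 3: m = 4, d = 9, a = ⌊(5 + 4)/9⌋ = 1; p/q = (1·29 + 6)/(1·5 + 1) = 35/6; p² − 34·q² = 1225 − 1224 = 1.
  The first convergent with p² − 34·q² = 1 gives the fundamental solution (x₁, y₁) = (35, 6).
Step 2: Apply the recurrence (x_{n+1}, y_{n+1}) = (x₁x_n + 34y₁y_n, x₁y_n + y₁x_n) repeatedly.
  From (x_1, y_1) = (35, 6): x_2 = 35·35 + 34·6·6 = 2449; y_2 = 35·6 + 6·35 = 420.
  From (x_2, y_2) = (2449, 420): x_3 = 35·2449 + 34·6·420 = 171395; y_3 = 35·420 + 6·2449 = 29394.
  From (x_3, y_3) = (171395, 29394): x_4 = 35·171395 + 34·6·29394 = 11995201; y_4 = 35·29394 + 6·171395 = 2057160.
Step 3: Verify x_4² - 34·y_4² = 143884847030401 - 143884847030400 = 1 (should be 1). ✓

(x_1, y_1) = (35, 6); (x_4, y_4) = (11995201, 2057160).


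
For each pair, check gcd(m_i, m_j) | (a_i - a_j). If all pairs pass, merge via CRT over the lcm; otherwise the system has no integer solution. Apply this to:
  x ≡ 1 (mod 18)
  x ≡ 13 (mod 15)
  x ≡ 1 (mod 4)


Moduli 18, 15, 4 are not pairwise coprime, so CRT works modulo lcm(m_i) when all pairwise compatibility conditions hold.
Pairwise compatibility: gcd(m_i, m_j) must divide a_i - a_j for every pair.
Merge one congruence at a time:
  Start: x ≡ 1 (mod 18).
  Combine with x ≡ 13 (mod 15): gcd(18, 15) = 3; 13 - 1 = 12, which IS divisible by 3, so compatible.
    Write x = 1 + 18·t and substitute into x ≡ 13 (mod 15): 18·t ≡ 13 − 1 = 12 (mod 15).
    Divide the congruence (and modulus) by g = 3: 6·t ≡ 4 (mod 5).
    Reduce coefficients mod 5: 1·t ≡ 4 (mod 5).
    So t ≡ 4 (mod 5).
    Then x = 1 + 18·4 = 73, valid modulo lcm(18, 15) = 90: x ≡ 73 (mod 90).
  Combine with x ≡ 1 (mod 4): gcd(90, 4) = 2; 1 - 73 = -72, which IS divisible by 2, so compatible.
    Write x = 73 + 90·t and substitute into x ≡ 1 (mod 4): 90·t ≡ 1 − 73 = -72 (mod 4).
    Divide the congruence (and modulus) by g = 2: 45·t ≡ -36 (mod 2).
    Reduce coefficients mod 2: 1·t ≡ 0 (mod 2).
    So t ≡ 0 (mod 2).
    Then x = 73 + 90·0 = 73, valid modulo lcm(90, 4) = 180: x ≡ 73 (mod 180).
Verify: 73 mod 18 = 1, 73 mod 15 = 13, 73 mod 4 = 1.

x ≡ 73 (mod 180).


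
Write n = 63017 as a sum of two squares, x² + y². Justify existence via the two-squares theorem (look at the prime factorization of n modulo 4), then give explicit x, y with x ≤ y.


Step 1: Factor n = 63017 = 29 · 41 · 53.
Step 2: Check the mod-4 condition on each prime factor: 29 ≡ 1 (mod 4), exponent 1; 41 ≡ 1 (mod 4), exponent 1; 53 ≡ 1 (mod 4), exponent 1.
All primes ≡ 3 (mod 4) appear to even exponent (or don't appear), so by the two-squares theorem n IS expressible as a sum of two squares.
Step 3: Build a representation. Here n = 29 · 41 · 53 is a product of primes ≡ 1 (mod 4). Each prime p ≡ 1 (mod 4) is itself a sum of two squares; find a² by testing p − a² for a perfect square:
  29: 29 − 1² = 28, 29 − 2² = 25 = 5² ⇒ 29 = 2² + 5².
  41: 41 − 1² = 40, 41 − 2² = 37, 41 − 3² = 32, 41 − 4² = 25 = 5² ⇒ 41 = 4² + 5².
  53: 53 − 1² = 52, 53 − 2² = 49 = 7² ⇒ 53 = 2² + 7².
  Combine using the Brahmagupta–Fibonacci identity (a² + b²)(c² + d²) = (ac − bd)² + (ad + bc)² = (ac + bd)² + (ad − bc)²:
  29 · 41 = 1189: from (2² + 5²)(4² + 5²), take (2·4 − 5·5, 2·5 + 5·4) = (8 − 25, 10 + 20) = (-17, 30); dropping signs (only squares matter) gives (17, 30); check 17² + 30² = 289 + 900 = 1189 ✓.
  1189 · 53 = 63017: from (17² + 30²)(2² + 7²), take (17·2 − 30·7, 17·7 + 30·2) = (34 − 210, 119 + 60) = (-176, 179); dropping signs (only squares matter) gives (176, 179); check 176² + 179² = 30976 + 32041 = 63017 ✓.
Step 4: Order so x ≤ y and verify: 176² + 179² = 30976 + 32041 = 63017 = n. ✓

n = 63017 = 176² + 179² (one valid representation with x ≤ y).


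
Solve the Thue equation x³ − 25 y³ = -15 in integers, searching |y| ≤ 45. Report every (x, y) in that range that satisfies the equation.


The equation is x³ - 25y³ = -15. For fixed y, x³ = 25·y³ − 15, so a solution requires the RHS to be a perfect cube.
Strategy: iterate y from -45 to 45, compute RHS = 25·y³ − 15, and check whether it is a (positive or negative) perfect cube.
Check small values of y:
  y = 0: RHS = -15 is not a perfect cube.
  y = 1: RHS = 10 is not a perfect cube.
  y = -1: RHS = -40 is not a perfect cube.
  y = 2: RHS = 185 is not a perfect cube.
  y = -2: RHS = -215 is not a perfect cube.
  y = 3: RHS = 660 is not a perfect cube.
  y = -3: RHS = -690 is not a perfect cube.
Continuing the search up to |y| = 45 finds no solutions either.
No (x, y) in the scanned range satisfies the equation.

No integer solutions with |y| ≤ 45.


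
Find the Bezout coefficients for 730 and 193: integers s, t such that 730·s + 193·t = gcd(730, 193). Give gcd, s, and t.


Euclidean algorithm on (730, 193) — divide until remainder is 0:
  730 = 3 · 193 + 151
  193 = 1 · 151 + 42
  151 = 3 · 42 + 25
  42 = 1 · 25 + 17
  25 = 1 · 17 + 8
  17 = 2 · 8 + 1
  8 = 8 · 1 + 0
gcd(730, 193) = 1.
Track Bezout coefficients alongside the remainders: start with r₀ = 730 = a·1 + b·0 (s = 1, t = 0) and r₁ = 193 = a·0 + b·1 (s = 0, t = 1); each new remainder r_{k+1} = r_{k-1} − q_k·r_k inherits s_{k+1} = s_{k-1} − q_k·s_k, t_{k+1} = t_{k-1} − q_k·t_k, so r_k = a·s_k + b·t_k at every step:
  q = 3: r = 151, s = 1 − 3·0 = 1, t = 0 − 3·1 = -3  (check: 730·1 + 193·(-3) = 151)
  q = 1: r = 42, s = 0 − 1·1 = -1, t = 1 − 1·(-3) = 4  (check: 730·(-1) + 193·4 = 42)
  q = 3: r = 25, s = 1 − 3·(-1) = 4, t = -3 − 3·4 = -15  (check: 730·4 + 193·(-15) = 25)
  q = 1: r = 17, s = -1 − 1·4 = -5, t = 4 − 1·(-15) = 19  (check: 730·(-5) + 193·19 = 17)
  q = 1: r = 8, s = 4 − 1·(-5) = 9, t = -15 − 1·19 = -34  (check: 730·9 + 193·(-34) = 8)
  q = 2: r = 1, s = -5 − 2·9 = -23, t = 19 − 2·(-34) = 87  (check: 730·(-23) + 193·87 = 1)
The row with r = 1 (the gcd) gives the Bezout coefficients s = -23, t = 87.
Result: 730 · (-23) + 193 · (87) = 1.

gcd(730, 193) = 1; s = -23, t = 87 (check: 730·(-23) + 193·87 = 1).


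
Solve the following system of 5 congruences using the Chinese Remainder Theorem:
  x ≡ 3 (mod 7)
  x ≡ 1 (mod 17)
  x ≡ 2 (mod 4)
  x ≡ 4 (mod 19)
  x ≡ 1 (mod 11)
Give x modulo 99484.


Product of moduli M = 7 · 17 · 4 · 19 · 11 = 99484.
Merge one congruence at a time:
  Start: x ≡ 3 (mod 7).
  Combine with x ≡ 1 (mod 17); new modulus lcm = 119.
    Write x = 3 + 7·t and substitute into x ≡ 1 (mod 17): 7·t ≡ 1 − 3 = -2 (mod 17).
    Reduce coefficients mod 17: 7·t ≡ 15 (mod 17).
    The inverse of 7 mod 17 is 5 (since 7·5 = 35 = 2·17 + 1), so t ≡ 5·15 = 75 ≡ 7 (mod 17).
    Then x = 3 + 7·7 = 52, valid modulo lcm(7, 17) = 119: x ≡ 52 (mod 119).
  Combine with x ≡ 2 (mod 4); new modulus lcm = 476.
    Write x = 52 + 119·t and substitute into x ≡ 2 (mod 4): 119·t ≡ 2 − 52 = -50 (mod 4).
    Reduce coefficients mod 4: 3·t ≡ 2 (mod 4).
    The inverse of 3 mod 4 is 3 (since 3·3 = 9 = 2·4 + 1), so t ≡ 3·2 = 6 ≡ 2 (mod 4).
    Then x = 52 + 119·2 = 290, valid modulo lcm(119, 4) = 476: x ≡ 290 (mod 476).
  Combine with x ≡ 4 (mod 19); new modulus lcm = 9044.
    Write x = 290 + 476·t and substitute into x ≡ 4 (mod 19): 476·t ≡ 4 − 290 = -286 (mod 19).
    Reduce coefficients mod 19: 1·t ≡ 18 (mod 19).
    So t ≡ 18 (mod 19).
    Then x = 290 + 476·18 = 8858, valid modulo lcm(476, 19) = 9044: x ≡ 8858 (mod 9044).
  Combine with x ≡ 1 (mod 11); new modulus lcm = 99484.
    Write x = 8858 + 9044·t and substitute into x ≡ 1 (mod 11): 9044·t ≡ 1 − 8858 = -8857 (mod 11).
    Reduce coefficients mod 11: 2·t ≡ 9 (mod 11).
    The inverse of 2 mod 11 is 6 (since 2·6 = 12 = 1·11 + 1), so t ≡ 6·9 = 54 ≡ 10 (mod 11).
    Then x = 8858 + 9044·10 = 99298, valid modulo lcm(9044, 11) = 99484: x ≡ 99298 (mod 99484).
Verify against each original: 99298 mod 7 = 3, 99298 mod 17 = 1, 99298 mod 4 = 2, 99298 mod 19 = 4, 99298 mod 11 = 1.

x ≡ 99298 (mod 99484).


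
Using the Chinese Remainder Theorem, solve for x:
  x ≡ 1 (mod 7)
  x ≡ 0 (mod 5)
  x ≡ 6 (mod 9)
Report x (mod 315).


Moduli 7, 5, 9 are pairwise coprime; by CRT there is a unique solution modulo M = 7 · 5 · 9 = 315.
Solve pairwise, accumulating the modulus:
  Start with x ≡ 1 (mod 7).
  Combine with x ≡ 0 (mod 5): since gcd(7, 5) = 1, we get a unique residue mod 35.
    Write x = 1 + 7·t and substitute into x ≡ 0 (mod 5): 7·t ≡ 0 − 1 = -1 (mod 5).
    Reduce coefficients mod 5: 2·t ≡ 4 (mod 5).
    The inverse of 2 mod 5 is 3 (since 2·3 = 6 = 1·5 + 1), so t ≡ 3·4 = 12 ≡ 2 (mod 5).
    Then x = 1 + 7·2 = 15, valid modulo lcm(7, 5) = 35: x ≡ 15 (mod 35).
  Combine with x ≡ 6 (mod 9): since gcd(35, 9) = 1, we get a unique residue mod 315.
    Write x = 15 + 35·t and substitute into x ≡ 6 (mod 9): 35·t ≡ 6 − 15 = -9 (mod 9).
    Reduce coefficients mod 9: 8·t ≡ 0 (mod 9).
    The inverse of 8 mod 9 is 8 (since 8·8 = 64 = 7·9 + 1), so t ≡ 8·0 = 0 ≡ 0 (mod 9).
    Then x = 15 + 35·0 = 15, valid modulo lcm(35, 9) = 315: x ≡ 15 (mod 315).
Verify: 15 mod 7 = 1 ✓, 15 mod 5 = 0 ✓, 15 mod 9 = 6 ✓.

x ≡ 15 (mod 315).


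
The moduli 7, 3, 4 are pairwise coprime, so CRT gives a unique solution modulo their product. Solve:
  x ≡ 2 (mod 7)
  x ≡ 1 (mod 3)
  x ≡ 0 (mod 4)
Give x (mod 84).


Moduli 7, 3, 4 are pairwise coprime; by CRT there is a unique solution modulo M = 7 · 3 · 4 = 84.
Solve pairwise, accumulating the modulus:
  Start with x ≡ 2 (mod 7).
  Combine with x ≡ 1 (mod 3): since gcd(7, 3) = 1, we get a unique residue mod 21.
    Write x = 2 + 7·t and substitute into x ≡ 1 (mod 3): 7·t ≡ 1 − 2 = -1 (mod 3).
    Reduce coefficients mod 3: 1·t ≡ 2 (mod 3).
    So t ≡ 2 (mod 3).
    Then x = 2 + 7·2 = 16, valid modulo lcm(7, 3) = 21: x ≡ 16 (mod 21).
  Combine with x ≡ 0 (mod 4): since gcd(21, 4) = 1, we get a unique residue mod 84.
    Write x = 16 + 21·t and substitute into x ≡ 0 (mod 4): 21·t ≡ 0 − 16 = -16 (mod 4).
    Reduce coefficients mod 4: 1·t ≡ 0 (mod 4).
    So t ≡ 0 (mod 4).
    Then x = 16 + 21·0 = 16, valid modulo lcm(21, 4) = 84: x ≡ 16 (mod 84).
Verify: 16 mod 7 = 2 ✓, 16 mod 3 = 1 ✓, 16 mod 4 = 0 ✓.

x ≡ 16 (mod 84).


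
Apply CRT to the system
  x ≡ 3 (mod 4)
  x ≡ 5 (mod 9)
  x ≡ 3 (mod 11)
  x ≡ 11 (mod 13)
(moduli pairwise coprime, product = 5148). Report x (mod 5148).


Product of moduli M = 4 · 9 · 11 · 13 = 5148.
Merge one congruence at a time:
  Start: x ≡ 3 (mod 4).
  Combine with x ≡ 5 (mod 9); new modulus lcm = 36.
    Write x = 3 + 4·t and substitute into x ≡ 5 (mod 9): 4·t ≡ 5 − 3 = 2 (mod 9).
    The inverse of 4 mod 9 is 7 (since 4·7 = 28 = 3·9 + 1), so t ≡ 7·2 = 14 ≡ 5 (mod 9).
    Then x = 3 + 4·5 = 23, valid modulo lcm(4, 9) = 36: x ≡ 23 (mod 36).
  Combine with x ≡ 3 (mod 11); new modulus lcm = 396.
    Write x = 23 + 36·t and substitute into x ≡ 3 (mod 11): 36·t ≡ 3 − 23 = -20 (mod 11).
    Reduce coefficients mod 11: 3·t ≡ 2 (mod 11).
    The inverse of 3 mod 11 is 4 (since 3·4 = 12 = 1·11 + 1), so t ≡ 4·2 = 8 ≡ 8 (mod 11).
    Then x = 23 + 36·8 = 311, valid modulo lcm(36, 11) = 396: x ≡ 311 (mod 396).
  Combine with x ≡ 11 (mod 13); new modulus lcm = 5148.
    Write x = 311 + 396·t and substitute into x ≡ 11 (mod 13): 396·t ≡ 11 − 311 = -300 (mod 13).
    Reduce coefficients mod 13: 6·t ≡ 12 (mod 13).
    The inverse of 6 mod 13 is 11 (since 6·11 = 66 = 5·13 + 1), so t ≡ 11·12 = 132 ≡ 2 (mod 13).
    Then x = 311 + 396·2 = 1103, valid modulo lcm(396, 13) = 5148: x ≡ 1103 (mod 5148).
Verify against each original: 1103 mod 4 = 3, 1103 mod 9 = 5, 1103 mod 11 = 3, 1103 mod 13 = 11.

x ≡ 1103 (mod 5148).


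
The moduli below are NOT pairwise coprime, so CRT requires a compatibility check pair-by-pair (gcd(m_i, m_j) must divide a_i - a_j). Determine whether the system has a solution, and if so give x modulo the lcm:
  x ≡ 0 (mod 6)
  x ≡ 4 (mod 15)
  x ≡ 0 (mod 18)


Moduli 6, 15, 18 are not pairwise coprime, so CRT works modulo lcm(m_i) when all pairwise compatibility conditions hold.
Pairwise compatibility: gcd(m_i, m_j) must divide a_i - a_j for every pair.
Merge one congruence at a time:
  Start: x ≡ 0 (mod 6).
  Combine with x ≡ 4 (mod 15): gcd(6, 15) = 3, and 4 - 0 = 4 is NOT divisible by 3.
    ⇒ system is inconsistent (no integer solution).

No solution (the system is inconsistent).


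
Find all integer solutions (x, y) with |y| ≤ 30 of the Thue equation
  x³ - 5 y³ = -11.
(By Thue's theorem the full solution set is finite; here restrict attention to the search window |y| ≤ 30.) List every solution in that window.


The equation is x³ - 5y³ = -11. For fixed y, x³ = 5·y³ − 11, so a solution requires the RHS to be a perfect cube.
Strategy: iterate y from -30 to 30, compute RHS = 5·y³ − 11, and check whether it is a (positive or negative) perfect cube.
Check small values of y:
  y = 0: RHS = -11 is not a perfect cube.
  y = 1: RHS = -6 is not a perfect cube.
  y = -1: RHS = -16 is not a perfect cube.
  y = 2: RHS = 29 is not a perfect cube.
  y = -2: RHS = -51 is not a perfect cube.
  y = 3: RHS = 124 is not a perfect cube.
  y = -3: RHS = -146 is not a perfect cube.
Continuing the search up to |y| = 30 finds no solutions either.
No (x, y) in the scanned range satisfies the equation.

No integer solutions with |y| ≤ 30.


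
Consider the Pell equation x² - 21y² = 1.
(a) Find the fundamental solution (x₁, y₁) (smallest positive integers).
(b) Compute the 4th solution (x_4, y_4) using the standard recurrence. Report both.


Step 1: Find the fundamental solution (x₁, y₁) of x² - 21y² = 1.
  Expand √21 as a continued fraction. a₀ = ⌊√21⌋ = 4; iterate m_{k+1} = d_k·a_k − m_k, d_{k+1} = (21 − m_{k+1}²)/d_k, a_{k+1} = ⌊(a₀ + m_{k+1})/d_{k+1}⌋ (starting m₀ = 0, d₀ = 1), with convergents p_k = a_k·p_{k-1} + p_{k-2}, q_k = a_k·q_{k-1} + q_{k-2} (p₋₁ = 1, q₋₁ = 0):
  k = 0: a₀ = 4; p₀/q₀ = 4/1; p₀² − 21·q₀² = 16 − 21 = -5.
  k = 1: m = 4, d = 5, a = ⌊(4 + 4)/5⌋ = 1; p/q = (1·4 + 1)/(1·1 + 0) = 5/1; p² − 21·q² = 25 − 21 = 4.
  k = 2: m = 1, d = 4, a = ⌊(4 + 1)/4⌋ = 1; p/q = (1·5 + 4)/(1·1 + 1) = 9/2; p² − 21·q² = 81 − 84 = -3.
  k = 3: m = 3, d = 3, a = ⌊(4 + 3)/3⌋ = 2; p/q = (2·9 + 5)/(2·2 + 1) = 23/5; p² − 21·q² = 529 − 525 = 4.
  k = 4: m = 3, d = 4, a = ⌊(4 + 3)/4⌋ = 1; p/q = (1·23 + 9)/(1·5 + 2) = 32/7; p² − 21·q² = 1024 − 1029 = -5.
  k = 5: m = 1, d = 5, a = ⌊(4 + 1)/5⌋ = 1; p/q = (1·32 + 23)/(1·7 + 5) = 55/12; p² − 21·q² = 3025 − 3024 = 1.
  The first convergent with p² − 21·q² = 1 gives the fundamental solution (x₁, y₁) = (55, 12).
Step 2: Apply the recurrence (x_{n+1}, y_{n+1}) = (x₁x_n + 21y₁y_n, x₁y_n + y₁x_n) repeatedly.
  From (x_1, y_1) = (55, 12): x_2 = 55·55 + 21·12·12 = 6049; y_2 = 55·12 + 12·55 = 1320.
  From (x_2, y_2) = (6049, 1320): x_3 = 55·6049 + 21·12·1320 = 665335; y_3 = 55·1320 + 12·6049 = 145188.
  From (x_3, y_3) = (665335, 145188): x_4 = 55·665335 + 21·12·145188 = 73180801; y_4 = 55·145188 + 12·665335 = 15969360.
Step 3: Verify x_4² - 21·y_4² = 5355429635001601 - 5355429635001600 = 1 (should be 1). ✓

(x_1, y_1) = (55, 12); (x_4, y_4) = (73180801, 15969360).


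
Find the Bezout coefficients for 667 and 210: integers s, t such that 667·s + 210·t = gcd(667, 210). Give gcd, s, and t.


Euclidean algorithm on (667, 210) — divide until remainder is 0:
  667 = 3 · 210 + 37
  210 = 5 · 37 + 25
  37 = 1 · 25 + 12
  25 = 2 · 12 + 1
  12 = 12 · 1 + 0
gcd(667, 210) = 1.
Track Bezout coefficients alongside the remainders: start with r₀ = 667 = a·1 + b·0 (s = 1, t = 0) and r₁ = 210 = a·0 + b·1 (s = 0, t = 1); each new remainder r_{k+1} = r_{k-1} − q_k·r_k inherits s_{k+1} = s_{k-1} − q_k·s_k, t_{k+1} = t_{k-1} − q_k·t_k, so r_k = a·s_k + b·t_k at every step:
  q = 3: r = 37, s = 1 − 3·0 = 1, t = 0 − 3·1 = -3  (check: 667·1 + 210·(-3) = 37)
  q = 5: r = 25, s = 0 − 5·1 = -5, t = 1 − 5·(-3) = 16  (check: 667·(-5) + 210·16 = 25)
  q = 1: r = 12, s = 1 − 1·(-5) = 6, t = -3 − 1·16 = -19  (check: 667·6 + 210·(-19) = 12)
  q = 2: r = 1, s = -5 − 2·6 = -17, t = 16 − 2·(-19) = 54  (check: 667·(-17) + 210·54 = 1)
The row with r = 1 (the gcd) gives the Bezout coefficients s = -17, t = 54.
Result: 667 · (-17) + 210 · (54) = 1.

gcd(667, 210) = 1; s = -17, t = 54 (check: 667·(-17) + 210·54 = 1).


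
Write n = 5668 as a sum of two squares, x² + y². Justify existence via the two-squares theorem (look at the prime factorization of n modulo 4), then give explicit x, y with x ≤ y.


Step 1: Factor n = 5668 = 2^2 · 13 · 109.
Step 2: Check the mod-4 condition on each prime factor: 2 = 2 (special); 13 ≡ 1 (mod 4), exponent 1; 109 ≡ 1 (mod 4), exponent 1.
All primes ≡ 3 (mod 4) appear to even exponent (or don't appear), so by the two-squares theorem n IS expressible as a sum of two squares.
Step 3: Build a representation. Group n = k² · m with k = 2 and m = 13 · 109 = 1417 (a product of primes ≡ 1 (mod 4)); a representation of m scales to one of n via (k·x)² + (k·y)² = k²(x² + y²). Each prime p ≡ 1 (mod 4) is itself a sum of two squares; find a² by testing p − a² for a perfect square:
  13: 13 − 1² = 12, 13 − 2² = 9 = 3² ⇒ 13 = 2² + 3².
  109: 109 − 1² = 108, 109 − 2² = 105, 109 − 3² = 100 = 10² ⇒ 109 = 3² + 10².
  Combine using the Brahmagupta–Fibonacci identity (a² + b²)(c² + d²) = (ac − bd)² + (ad + bc)² = (ac + bd)² + (ad − bc)²:
  13 · 109 = 1417: from (2² + 3²)(3² + 10²), take (2·3 − 3·10, 2·10 + 3·3) = (6 − 30, 20 + 9) = (-24, 29); dropping signs (only squares matter) gives (24, 29); check 24² + 29² = 576 + 841 = 1417 ✓.
  Scale by k = 2: (2·24, 2·29) = (48, 58).
Step 4: Order so x ≤ y and verify: 48² + 58² = 2304 + 3364 = 5668 = n. ✓

n = 5668 = 48² + 58² (one valid representation with x ≤ y).


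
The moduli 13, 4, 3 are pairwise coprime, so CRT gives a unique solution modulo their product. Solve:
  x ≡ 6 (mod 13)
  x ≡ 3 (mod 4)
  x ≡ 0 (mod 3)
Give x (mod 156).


Moduli 13, 4, 3 are pairwise coprime; by CRT there is a unique solution modulo M = 13 · 4 · 3 = 156.
Solve pairwise, accumulating the modulus:
  Start with x ≡ 6 (mod 13).
  Combine with x ≡ 3 (mod 4): since gcd(13, 4) = 1, we get a unique residue mod 52.
    Write x = 6 + 13·t and substitute into x ≡ 3 (mod 4): 13·t ≡ 3 − 6 = -3 (mod 4).
    Reduce coefficients mod 4: 1·t ≡ 1 (mod 4).
    So t ≡ 1 (mod 4).
    Then x = 6 + 13·1 = 19, valid modulo lcm(13, 4) = 52: x ≡ 19 (mod 52).
  Combine with x ≡ 0 (mod 3): since gcd(52, 3) = 1, we get a unique residue mod 156.
    Write x = 19 + 52·t and substitute into x ≡ 0 (mod 3): 52·t ≡ 0 − 19 = -19 (mod 3).
    Reduce coefficients mod 3: 1·t ≡ 2 (mod 3).
    So t ≡ 2 (mod 3).
    Then x = 19 + 52·2 = 123, valid modulo lcm(52, 3) = 156: x ≡ 123 (mod 156).
Verify: 123 mod 13 = 6 ✓, 123 mod 4 = 3 ✓, 123 mod 3 = 0 ✓.

x ≡ 123 (mod 156).


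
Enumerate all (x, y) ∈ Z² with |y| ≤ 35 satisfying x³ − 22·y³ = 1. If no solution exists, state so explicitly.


The equation is x³ - 22y³ = 1. For fixed y, x³ = 22·y³ + 1, so a solution requires the RHS to be a perfect cube.
Strategy: iterate y from -35 to 35, compute RHS = 22·y³ + 1, and check whether it is a (positive or negative) perfect cube.
Check small values of y:
  y = 0: RHS = 1 = (1)³ ⇒ x = 1 works.
  y = 1: RHS = 23 is not a perfect cube.
  y = -1: RHS = -21 is not a perfect cube.
  y = 2: RHS = 177 is not a perfect cube.
  y = -2: RHS = -175 is not a perfect cube.
  y = 3: RHS = 595 is not a perfect cube.
  y = -3: RHS = -593 is not a perfect cube.
Continuing the search up to |y| = 35 finds no further solutions beyond those listed.
Collected solutions: (1, 0).

Solutions (with |y| ≤ 35): (1, 0).


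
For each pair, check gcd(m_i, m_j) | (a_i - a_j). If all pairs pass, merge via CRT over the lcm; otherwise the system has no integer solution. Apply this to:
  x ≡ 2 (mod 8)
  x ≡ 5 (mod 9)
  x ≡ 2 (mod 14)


Moduli 8, 9, 14 are not pairwise coprime, so CRT works modulo lcm(m_i) when all pairwise compatibility conditions hold.
Pairwise compatibility: gcd(m_i, m_j) must divide a_i - a_j for every pair.
Merge one congruence at a time:
  Start: x ≡ 2 (mod 8).
  Combine with x ≡ 5 (mod 9): gcd(8, 9) = 1; 5 - 2 = 3, which IS divisible by 1, so compatible.
    Write x = 2 + 8·t and substitute into x ≡ 5 (mod 9): 8·t ≡ 5 − 2 = 3 (mod 9).
    The inverse of 8 mod 9 is 8 (since 8·8 = 64 = 7·9 + 1), so t ≡ 8·3 = 24 ≡ 6 (mod 9).
    Then x = 2 + 8·6 = 50, valid modulo lcm(8, 9) = 72: x ≡ 50 (mod 72).
  Combine with x ≡ 2 (mod 14): gcd(72, 14) = 2; 2 - 50 = -48, which IS divisible by 2, so compatible.
    Write x = 50 + 72·t and substitute into x ≡ 2 (mod 14): 72·t ≡ 2 − 50 = -48 (mod 14).
    Divide the congruence (and modulus) by g = 2: 36·t ≡ -24 (mod 7).
    Reduce coefficients mod 7: 1·t ≡ 4 (mod 7).
    So t ≡ 4 (mod 7).
    Then x = 50 + 72·4 = 338, valid modulo lcm(72, 14) = 504: x ≡ 338 (mod 504).
Verify: 338 mod 8 = 2, 338 mod 9 = 5, 338 mod 14 = 2.

x ≡ 338 (mod 504).


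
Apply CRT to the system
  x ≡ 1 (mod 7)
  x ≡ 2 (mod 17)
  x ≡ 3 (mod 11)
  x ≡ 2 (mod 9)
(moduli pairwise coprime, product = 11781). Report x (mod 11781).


Product of moduli M = 7 · 17 · 11 · 9 = 11781.
Merge one congruence at a time:
  Start: x ≡ 1 (mod 7).
  Combine with x ≡ 2 (mod 17); new modulus lcm = 119.
    Write x = 1 + 7·t and substitute into x ≡ 2 (mod 17): 7·t ≡ 2 − 1 = 1 (mod 17).
    The inverse of 7 mod 17 is 5 (since 7·5 = 35 = 2·17 + 1), so t ≡ 5·1 = 5 ≡ 5 (mod 17).
    Then x = 1 + 7·5 = 36, valid modulo lcm(7, 17) = 119: x ≡ 36 (mod 119).
  Combine with x ≡ 3 (mod 11); new modulus lcm = 1309.
    Write x = 36 + 119·t and substitute into x ≡ 3 (mod 11): 119·t ≡ 3 − 36 = -33 (mod 11).
    Reduce coefficients mod 11: 9·t ≡ 0 (mod 11).
    The inverse of 9 mod 11 is 5 (since 9·5 = 45 = 4·11 + 1), so t ≡ 5·0 = 0 ≡ 0 (mod 11).
    Then x = 36 + 119·0 = 36, valid modulo lcm(119, 11) = 1309: x ≡ 36 (mod 1309).
  Combine with x ≡ 2 (mod 9); new modulus lcm = 11781.
    Write x = 36 + 1309·t and substitute into x ≡ 2 (mod 9): 1309·t ≡ 2 − 36 = -34 (mod 9).
    Reduce coefficients mod 9: 4·t ≡ 2 (mod 9).
    The inverse of 4 mod 9 is 7 (since 4·7 = 28 = 3·9 + 1), so t ≡ 7·2 = 14 ≡ 5 (mod 9).
    Then x = 36 + 1309·5 = 6581, valid modulo lcm(1309, 9) = 11781: x ≡ 6581 (mod 11781).
Verify against each original: 6581 mod 7 = 1, 6581 mod 17 = 2, 6581 mod 11 = 3, 6581 mod 9 = 2.

x ≡ 6581 (mod 11781).


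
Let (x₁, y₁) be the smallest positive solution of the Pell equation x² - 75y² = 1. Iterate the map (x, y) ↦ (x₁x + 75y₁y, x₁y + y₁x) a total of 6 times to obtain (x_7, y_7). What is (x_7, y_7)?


Step 1: Find the fundamental solution (x₁, y₁) of x² - 75y² = 1.
  Expand √75 as a continued fraction. a₀ = ⌊√75⌋ = 8; iterate m_{k+1} = d_k·a_k − m_k, d_{k+1} = (75 − m_{k+1}²)/d_k, a_{k+1} = ⌊(a₀ + m_{k+1})/d_{k+1}⌋ (starting m₀ = 0, d₀ = 1), with convergents p_k = a_k·p_{k-1} + p_{k-2}, q_k = a_k·q_{k-1} + q_{k-2} (p₋₁ = 1, q₋₁ = 0):
  k = 0: a₀ = 8; p₀/q₀ = 8/1; p₀² − 75·q₀² = 64 − 75 = -11.
  k = 1: m = 8, d = 11, a = ⌊(8 + 8)/11⌋ = 1; p/q = (1·8 + 1)/(1·1 + 0) = 9/1; p² − 75·q² = 81 − 75 = 6.
  k = 2: m = 3, d = 6, a = ⌊(8 + 3)/6⌋ = 1; p/q = (1·9 + 8)/(1·1 + 1) = 17/2; p² − 75·q² = 289 − 300 = -11.
  k = 3: m = 3, d = 11, a = ⌊(8 + 3)/11⌋ = 1; p/q = (1·17 + 9)/(1·2 + 1) = 26/3; p² − 75·q² = 676 − 675 = 1.
  The first convergent with p² − 75·q² = 1 gives the fundamental solution (x₁, y₁) = (26, 3).
Step 2: Apply the recurrence (x_{n+1}, y_{n+1}) = (x₁x_n + 75y₁y_n, x₁y_n + y₁x_n) repeatedly.
  From (x_1, y_1) = (26, 3): x_2 = 26·26 + 75·3·3 = 1351; y_2 = 26·3 + 3·26 = 156.
  From (x_2, y_2) = (1351, 156): x_3 = 26·1351 + 75·3·156 = 70226; y_3 = 26·156 + 3·1351 = 8109.
  From (x_3, y_3) = (70226, 8109): x_4 = 26·70226 + 75·3·8109 = 3650401; y_4 = 26·8109 + 3·70226 = 421512.
  From (x_4, y_4) = (3650401, 421512): x_5 = 26·3650401 + 75·3·421512 = 189750626; y_5 = 26·421512 + 3·3650401 = 21910515.
  From (x_5, y_5) = (189750626, 21910515): x_6 = 26·189750626 + 75·3·21910515 = 9863382151; y_6 = 26·21910515 + 3·189750626 = 1138925268.
  From (x_6, y_6) = (9863382151, 1138925268): x_7 = 26·9863382151 + 75·3·1138925268 = 512706121226; y_7 = 26·1138925268 + 3·9863382151 = 59202203421.
Step 3: Verify x_7² - 75·y_7² = 262867566742609807743076 - 262867566742609807743075 = 1 (should be 1). ✓

(x_1, y_1) = (26, 3); (x_7, y_7) = (512706121226, 59202203421).


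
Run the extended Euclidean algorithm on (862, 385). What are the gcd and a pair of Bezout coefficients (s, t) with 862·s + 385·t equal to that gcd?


Euclidean algorithm on (862, 385) — divide until remainder is 0:
  862 = 2 · 385 + 92
  385 = 4 · 92 + 17
  92 = 5 · 17 + 7
  17 = 2 · 7 + 3
  7 = 2 · 3 + 1
  3 = 3 · 1 + 0
gcd(862, 385) = 1.
Track Bezout coefficients alongside the remainders: start with r₀ = 862 = a·1 + b·0 (s = 1, t = 0) and r₁ = 385 = a·0 + b·1 (s = 0, t = 1); each new remainder r_{k+1} = r_{k-1} − q_k·r_k inherits s_{k+1} = s_{k-1} − q_k·s_k, t_{k+1} = t_{k-1} − q_k·t_k, so r_k = a·s_k + b·t_k at every step:
  q = 2: r = 92, s = 1 − 2·0 = 1, t = 0 − 2·1 = -2  (check: 862·1 + 385·(-2) = 92)
  q = 4: r = 17, s = 0 − 4·1 = -4, t = 1 − 4·(-2) = 9  (check: 862·(-4) + 385·9 = 17)
  q = 5: r = 7, s = 1 − 5·(-4) = 21, t = -2 − 5·9 = -47  (check: 862·21 + 385·(-47) = 7)
  q = 2: r = 3, s = -4 − 2·21 = -46, t = 9 − 2·(-47) = 103  (check: 862·(-46) + 385·103 = 3)
  q = 2: r = 1, s = 21 − 2·(-46) = 113, t = -47 − 2·103 = -253  (check: 862·113 + 385·(-253) = 1)
The row with r = 1 (the gcd) gives the Bezout coefficients s = 113, t = -253.
Result: 862 · (113) + 385 · (-253) = 1.

gcd(862, 385) = 1; s = 113, t = -253 (check: 862·113 + 385·(-253) = 1).


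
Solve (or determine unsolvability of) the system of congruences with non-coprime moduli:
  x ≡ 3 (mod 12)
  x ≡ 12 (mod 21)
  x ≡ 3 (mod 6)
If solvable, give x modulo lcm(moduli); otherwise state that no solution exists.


Moduli 12, 21, 6 are not pairwise coprime, so CRT works modulo lcm(m_i) when all pairwise compatibility conditions hold.
Pairwise compatibility: gcd(m_i, m_j) must divide a_i - a_j for every pair.
Merge one congruence at a time:
  Start: x ≡ 3 (mod 12).
  Combine with x ≡ 12 (mod 21): gcd(12, 21) = 3; 12 - 3 = 9, which IS divisible by 3, so compatible.
    Write x = 3 + 12·t and substitute into x ≡ 12 (mod 21): 12·t ≡ 12 − 3 = 9 (mod 21).
    Divide the congruence (and modulus) by g = 3: 4·t ≡ 3 (mod 7).
    The inverse of 4 mod 7 is 2 (since 4·2 = 8 = 1·7 + 1), so t ≡ 2·3 = 6 ≡ 6 (mod 7).
    Then x = 3 + 12·6 = 75, valid modulo lcm(12, 21) = 84: x ≡ 75 (mod 84).
  Combine with x ≡ 3 (mod 6): gcd(84, 6) = 6; 3 - 75 = -72, which IS divisible by 6, so compatible.
    Write x = 75 + 84·t and substitute into x ≡ 3 (mod 6): 84·t ≡ 3 − 75 = -72 (mod 6).
    Divide the congruence (and modulus) by g = 6: 14·t ≡ -12 (mod 1).
    Modulo 1 every t works; take t = 0.
    Then x = 75 + 84·0 = 75, valid modulo lcm(84, 6) = 84: x ≡ 75 (mod 84).
Verify: 75 mod 12 = 3, 75 mod 21 = 12, 75 mod 6 = 3.

x ≡ 75 (mod 84).


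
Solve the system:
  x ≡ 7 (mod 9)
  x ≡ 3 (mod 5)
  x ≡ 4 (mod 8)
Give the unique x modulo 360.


Moduli 9, 5, 8 are pairwise coprime; by CRT there is a unique solution modulo M = 9 · 5 · 8 = 360.
Solve pairwise, accumulating the modulus:
  Start with x ≡ 7 (mod 9).
  Combine with x ≡ 3 (mod 5): since gcd(9, 5) = 1, we get a unique residue mod 45.
    Write x = 7 + 9·t and substitute into x ≡ 3 (mod 5): 9·t ≡ 3 − 7 = -4 (mod 5).
    Reduce coefficients mod 5: 4·t ≡ 1 (mod 5).
    The inverse of 4 mod 5 is 4 (since 4·4 = 16 = 3·5 + 1), so t ≡ 4·1 = 4 ≡ 4 (mod 5).
    Then x = 7 + 9·4 = 43, valid modulo lcm(9, 5) = 45: x ≡ 43 (mod 45).
  Combine with x ≡ 4 (mod 8): since gcd(45, 8) = 1, we get a unique residue mod 360.
    Write x = 43 + 45·t and substitute into x ≡ 4 (mod 8): 45·t ≡ 4 − 43 = -39 (mod 8).
    Reduce coefficients mod 8: 5·t ≡ 1 (mod 8).
    The inverse of 5 mod 8 is 5 (since 5·5 = 25 = 3·8 + 1), so t ≡ 5·1 = 5 ≡ 5 (mod 8).
    Then x = 43 + 45·5 = 268, valid modulo lcm(45, 8) = 360: x ≡ 268 (mod 360).
Verify: 268 mod 9 = 7 ✓, 268 mod 5 = 3 ✓, 268 mod 8 = 4 ✓.

x ≡ 268 (mod 360).


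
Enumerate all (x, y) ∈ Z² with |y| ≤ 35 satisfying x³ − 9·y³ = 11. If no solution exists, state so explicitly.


The equation is x³ - 9y³ = 11. For fixed y, x³ = 9·y³ + 11, so a solution requires the RHS to be a perfect cube.
Strategy: iterate y from -35 to 35, compute RHS = 9·y³ + 11, and check whether it is a (positive or negative) perfect cube.
Check small values of y:
  y = 0: RHS = 11 is not a perfect cube.
  y = 1: RHS = 20 is not a perfect cube.
  y = -1: RHS = 2 is not a perfect cube.
  y = 2: RHS = 83 is not a perfect cube.
  y = -2: RHS = -61 is not a perfect cube.
  y = 3: RHS = 254 is not a perfect cube.
  y = -3: RHS = -232 is not a perfect cube.
Continuing the search up to |y| = 35 finds no solutions either.
No (x, y) in the scanned range satisfies the equation.

No integer solutions with |y| ≤ 35.


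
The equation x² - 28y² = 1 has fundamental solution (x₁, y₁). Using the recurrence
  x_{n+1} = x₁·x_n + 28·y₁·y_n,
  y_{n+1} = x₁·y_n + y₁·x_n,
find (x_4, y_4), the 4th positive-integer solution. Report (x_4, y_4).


Step 1: Find the fundamental solution (x₁, y₁) of x² - 28y² = 1.
  Expand √28 as a continued fraction. a₀ = ⌊√28⌋ = 5; iterate m_{k+1} = d_k·a_k − m_k, d_{k+1} = (28 − m_{k+1}²)/d_k, a_{k+1} = ⌊(a₀ + m_{k+1})/d_{k+1}⌋ (starting m₀ = 0, d₀ = 1), with convergents p_k = a_k·p_{k-1} + p_{k-2}, q_k = a_k·q_{k-1} + q_{k-2} (p₋₁ = 1, q₋₁ = 0):
  k = 0: a₀ = 5; p₀/q₀ = 5/1; p₀² − 28·q₀² = 25 − 28 = -3.
  k = 1: m = 5, d = 3, a = ⌊(5 + 5)/3⌋ = 3; p/q = (3·5 + 1)/(3·1 + 0) = 16/3; p² − 28·q² = 256 − 252 = 4.
  k = 2: m = 4, d = 4, a = ⌊(5 + 4)/4⌋ = 2; p/q = (2·16 + 5)/(2·3 + 1) = 37/7; p² − 28·q² = 1369 − 1372 = -3.
  k = 3: m = 4, d = 3, a = ⌊(5 + 4)/3⌋ = 3; p/q = (3·37 + 16)/(3·7 + 3) = 127/24; p² − 28·q² = 16129 − 16128 = 1.
  The first convergent with p² − 28·q² = 1 gives the fundamental solution (x₁, y₁) = (127, 24).
Step 2: Apply the recurrence (x_{n+1}, y_{n+1}) = (x₁x_n + 28y₁y_n, x₁y_n + y₁x_n) repeatedly.
  From (x_1, y_1) = (127, 24): x_2 = 127·127 + 28·24·24 = 32257; y_2 = 127·24 + 24·127 = 6096.
  From (x_2, y_2) = (32257, 6096): x_3 = 127·32257 + 28·24·6096 = 8193151; y_3 = 127·6096 + 24·32257 = 1548360.
  From (x_3, y_3) = (8193151, 1548360): x_4 = 127·8193151 + 28·24·1548360 = 2081028097; y_4 = 127·1548360 + 24·8193151 = 393277344.
Step 3: Verify x_4² - 28·y_4² = 4330677940503441409 - 4330677940503441408 = 1 (should be 1). ✓

(x_1, y_1) = (127, 24); (x_4, y_4) = (2081028097, 393277344).
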